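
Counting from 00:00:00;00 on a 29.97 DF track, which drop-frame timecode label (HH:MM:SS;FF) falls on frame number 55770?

Each 10-minute DF block holds 10 × 60 × 30 − 9 × 2 = 17982 frames. 55770 ÷ 17982 → 3 full blocks, remainder 1824.
Within the partial block the first minute is 1800 frames and each further minute 1798, so 1 further minute boundary passed. Total skipped labels = 18 × 3 + 2 × 1 = 56.
Non-drop label index = 55770 + 56 = 55826; at 30 labels/s that is 00:31:00:26, i.e. DF 00:31:00;26.

00:31:00;26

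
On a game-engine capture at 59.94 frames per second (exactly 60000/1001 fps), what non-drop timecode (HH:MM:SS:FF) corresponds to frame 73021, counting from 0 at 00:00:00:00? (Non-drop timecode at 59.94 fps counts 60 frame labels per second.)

00:20:17:01

73021 ÷ 60 = 1217 full seconds, remainder 1 frame.
1217 s = 0 h 20 min 17 s.
Timecode: 00:20:17:01.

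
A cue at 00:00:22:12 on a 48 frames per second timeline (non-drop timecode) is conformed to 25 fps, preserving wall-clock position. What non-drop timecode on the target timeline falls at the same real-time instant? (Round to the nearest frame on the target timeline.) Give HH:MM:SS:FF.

00:00:22:06

Source frame index: (0×3600 + 0×60 + 22) × 48 + 12 = 1068.
Real time: 1068 / (48) = 89/4 s.
Target frame: (89/4) × (25) = 2225/4 ≈ 556.250 → 556.
At 25 labels/s: frame 556 → 00:00:22:06.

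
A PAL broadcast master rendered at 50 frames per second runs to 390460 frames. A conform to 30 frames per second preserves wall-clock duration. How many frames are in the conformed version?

Target frames = source frames × (target rate / source rate) = 390460 × (30)/(50) = 390460 × 3/5 = 234276.

234276 frames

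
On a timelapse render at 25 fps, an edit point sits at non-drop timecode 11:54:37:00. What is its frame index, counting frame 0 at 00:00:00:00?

frame 1071925

Total seconds to the label: (11 × 3600 + 54 × 60 + 37) = 42877.
Frame index = 42877 × 25 + 0 = 1071925.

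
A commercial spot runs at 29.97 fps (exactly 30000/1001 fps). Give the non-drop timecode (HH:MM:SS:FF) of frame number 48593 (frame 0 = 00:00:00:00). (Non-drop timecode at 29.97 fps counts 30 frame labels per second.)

48593 ÷ 30 = 1619 full seconds, remainder 23 frames.
1619 s = 0 h 26 min 59 s.
Timecode: 00:26:59:23.

00:26:59:23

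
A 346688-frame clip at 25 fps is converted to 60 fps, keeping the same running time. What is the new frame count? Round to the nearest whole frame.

832051 frames

Frames at target rate = 346688 × (60) / (25) = 4160256/5 ≈ 832051.200.
Nearest whole frame: 832051.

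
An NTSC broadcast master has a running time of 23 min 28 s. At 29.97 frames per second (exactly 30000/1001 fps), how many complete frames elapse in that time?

42197 frames

23 min 28 s = 1408 s.
Frames = 1408 × 30000/1001 = 3840000/91 ≈ 42197.8022.
Complete frames: 42197.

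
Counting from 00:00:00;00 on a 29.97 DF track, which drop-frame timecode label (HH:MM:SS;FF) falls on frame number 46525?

Ten DF minutes hold 17982 frames, so frame 46525 lies in block 2 (frames 35964–53945) with 10561 frames into that block.
The block's first minute is 1800 frames and the rest 1798 each; 10561 frames reaches minute 5, so 2 × 18 + 5 × 2 = 46 labels have been skipped so far.
Adding those back, label number 46525 + 46 = 46571 at 30 labels/s is 1552 s + 11 f = 0 h 25 min 52 s frame 11, i.e. 00:25:52;11.

00:25:52;11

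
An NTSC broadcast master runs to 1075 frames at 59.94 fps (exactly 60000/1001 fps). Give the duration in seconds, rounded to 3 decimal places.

17.935 seconds

Running time = 1075 × 1001/60000 = 43043/2400 s ≈ 17.935 s.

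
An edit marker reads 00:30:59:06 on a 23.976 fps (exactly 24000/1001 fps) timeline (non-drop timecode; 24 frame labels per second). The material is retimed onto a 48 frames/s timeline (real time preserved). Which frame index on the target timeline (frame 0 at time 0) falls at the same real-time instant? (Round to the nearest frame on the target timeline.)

Source frame index: (0×3600 + 30×60 + 59) × 24 + 6 = 44622.
Real time: 44622 / (24000/1001) = 7444437/4000 s.
Target frame: (7444437/4000) × (48) = 22333311/250 ≈ 89333.244 → 89333.

frame 89333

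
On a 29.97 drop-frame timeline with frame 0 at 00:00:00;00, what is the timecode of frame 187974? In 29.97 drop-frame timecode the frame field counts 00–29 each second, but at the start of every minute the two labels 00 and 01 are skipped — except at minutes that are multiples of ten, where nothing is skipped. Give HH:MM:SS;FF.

01:44:32;02

Ten DF minutes hold 17982 frames, so frame 187974 lies in block 10 (frames 179820–197801) with 8154 frames into that block.
The block's first minute is 1800 frames and the rest 1798 each; 8154 frames reaches minute 4, so 10 × 18 + 4 × 2 = 188 labels have been skipped so far.
Adding those back, label number 187974 + 188 = 188162 at 30 labels/s is 6272 s + 2 f = 1 h 44 min 32 s frame 2, i.e. 01:44:32;02.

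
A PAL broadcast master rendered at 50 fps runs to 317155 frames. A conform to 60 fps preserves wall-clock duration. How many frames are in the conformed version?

380586 frames

Target frames = source frames × (target rate / source rate) = 317155 × (60)/(50) = 317155 × 6/5 = 380586.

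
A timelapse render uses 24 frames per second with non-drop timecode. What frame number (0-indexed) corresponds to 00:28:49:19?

Total seconds to the label: (0 × 3600 + 28 × 60 + 49) = 1729.
Frame index = 1729 × 24 + 19 = 41515.

frame 41515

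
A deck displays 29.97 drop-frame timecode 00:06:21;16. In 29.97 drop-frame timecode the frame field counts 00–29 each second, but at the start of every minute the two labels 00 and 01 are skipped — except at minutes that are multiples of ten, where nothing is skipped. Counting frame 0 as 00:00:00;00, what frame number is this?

11434

Complete 10-minute blocks: 0, each 17982 frames → 0.
Remaining 6 whole minutes in the current block: 1800 + 5 × 1798 = 10790 frames.
Within the current minute: 21 × 30 + 16 − 2 = 644 (labels ;00/;01 skipped at this minute). Total = 0 + 10790 + 644 = 11434.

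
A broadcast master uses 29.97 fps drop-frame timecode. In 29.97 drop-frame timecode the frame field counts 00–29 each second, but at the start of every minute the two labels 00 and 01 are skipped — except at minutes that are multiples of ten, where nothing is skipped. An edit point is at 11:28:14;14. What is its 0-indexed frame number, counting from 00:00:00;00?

1237594

As if non-drop at 30 labels/s: (11 × 3600 + 28 × 60 + 14) × 30 + 14 = 1238834.
Minute boundaries passed: 688; those not divisible by 10: 688 − 68 = 620; dropped labels = 2 × 620 = 1240.
Actual frame index = 1238834 − 1240 = 1237594.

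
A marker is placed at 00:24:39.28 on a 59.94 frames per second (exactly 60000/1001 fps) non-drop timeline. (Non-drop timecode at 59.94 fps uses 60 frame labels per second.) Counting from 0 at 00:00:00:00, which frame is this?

88768

Total seconds to the label: (0 × 3600 + 24 × 60 + 39) = 1479.
Frame index = 1479 × 60 + 28 = 88768.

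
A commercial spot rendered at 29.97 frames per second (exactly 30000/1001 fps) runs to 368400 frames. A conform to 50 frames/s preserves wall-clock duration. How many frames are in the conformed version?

Target frames = source frames × (target rate / source rate) = 368400 × (50)/(30000/1001) = 368400 × 1001/600 = 614614.

614614 frames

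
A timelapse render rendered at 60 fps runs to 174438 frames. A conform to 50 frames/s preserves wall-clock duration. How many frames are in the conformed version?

145365 frames

Target frames = source frames × (target rate / source rate) = 174438 × (50)/(60) = 174438 × 5/6 = 145365.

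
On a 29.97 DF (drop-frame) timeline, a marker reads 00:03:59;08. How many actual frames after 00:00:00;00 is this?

7172

As if non-drop at 30 labels/s: (0 × 3600 + 3 × 60 + 59) × 30 + 8 = 7178.
Minute boundaries passed: 3; those not divisible by 10: 3 − 0 = 3; dropped labels = 2 × 3 = 6.
Actual frame index = 7178 − 6 = 7172.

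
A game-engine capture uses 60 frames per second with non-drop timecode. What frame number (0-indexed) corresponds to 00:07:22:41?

26561

Total seconds to the label: (0 × 3600 + 7 × 60 + 22) = 442.
Frame index = 442 × 60 + 41 = 26561.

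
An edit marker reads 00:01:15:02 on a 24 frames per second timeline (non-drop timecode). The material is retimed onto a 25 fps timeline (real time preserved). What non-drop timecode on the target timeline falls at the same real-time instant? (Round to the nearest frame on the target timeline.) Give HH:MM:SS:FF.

Source frame index: (0×3600 + 1×60 + 15) × 24 + 2 = 1802.
Real time: 1802 / (24) = 901/12 s.
Target frame: (901/12) × (25) = 22525/12 ≈ 1877.083 → 1877.
At 25 labels/s: frame 1877 → 00:01:15:02.

00:01:15:02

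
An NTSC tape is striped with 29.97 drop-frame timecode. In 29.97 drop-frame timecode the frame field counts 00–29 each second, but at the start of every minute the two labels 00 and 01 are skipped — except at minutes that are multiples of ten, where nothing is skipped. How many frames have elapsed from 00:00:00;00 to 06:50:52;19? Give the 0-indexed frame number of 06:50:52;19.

As if non-drop at 30 labels/s: (6 × 3600 + 50 × 60 + 52) × 30 + 19 = 739579.
Minute boundaries passed: 410; those not divisible by 10: 410 − 41 = 369; dropped labels = 2 × 369 = 738.
Actual frame index = 739579 − 738 = 738841.

738841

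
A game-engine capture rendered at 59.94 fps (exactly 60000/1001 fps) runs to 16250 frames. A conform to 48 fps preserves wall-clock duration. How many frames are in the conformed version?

Target frames = source frames × (target rate / source rate) = 16250 × (48)/(60000/1001) = 16250 × 1001/1250 = 13013.

13013 frames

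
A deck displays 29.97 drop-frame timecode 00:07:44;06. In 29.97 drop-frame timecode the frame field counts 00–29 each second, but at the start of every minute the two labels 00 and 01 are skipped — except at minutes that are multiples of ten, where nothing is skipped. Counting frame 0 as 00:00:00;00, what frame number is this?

As if non-drop at 30 labels/s: (0 × 3600 + 7 × 60 + 44) × 30 + 6 = 13926.
Minute boundaries passed: 7; those not divisible by 10: 7 − 0 = 7; dropped labels = 2 × 7 = 14.
Actual frame index = 13926 − 14 = 13912.

13912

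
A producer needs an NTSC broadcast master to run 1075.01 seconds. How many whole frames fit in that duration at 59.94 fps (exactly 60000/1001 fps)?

64436 frames

Frames = 1075.01 × 60000/1001 = 64500600/1001 ≈ 64436.1638.
Complete frames: 64436.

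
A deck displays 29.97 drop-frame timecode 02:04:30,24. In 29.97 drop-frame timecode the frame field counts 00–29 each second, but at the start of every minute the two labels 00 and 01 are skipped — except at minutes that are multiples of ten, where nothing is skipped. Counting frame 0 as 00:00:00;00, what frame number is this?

223900

Complete 10-minute blocks: 12, each 17982 frames → 215784.
Remaining 4 whole minutes in the current block: 1800 + 3 × 1798 = 7194 frames.
Within the current minute: 30 × 30 + 24 − 2 = 922 (labels ;00/;01 skipped at this minute). Total = 215784 + 7194 + 922 = 223900.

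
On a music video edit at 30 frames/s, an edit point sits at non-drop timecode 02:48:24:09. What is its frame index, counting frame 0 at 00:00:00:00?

frame 303129

Total seconds to the label: (2 × 3600 + 48 × 60 + 24) = 10104.
Frame index = 10104 × 30 + 9 = 303129.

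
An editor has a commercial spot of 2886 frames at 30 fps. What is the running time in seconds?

Running time = 2886 / (30) = 96.2 s.

96.2 seconds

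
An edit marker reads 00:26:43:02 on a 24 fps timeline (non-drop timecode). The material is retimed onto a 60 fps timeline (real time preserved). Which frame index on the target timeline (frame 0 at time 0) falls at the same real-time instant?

frame 96185

Source frame index: (0×3600 + 26×60 + 43) × 24 + 2 = 38474.
Real time: 38474 / (24) = 19237/12 s.
Target frame: (19237/12) × (60) = 96185.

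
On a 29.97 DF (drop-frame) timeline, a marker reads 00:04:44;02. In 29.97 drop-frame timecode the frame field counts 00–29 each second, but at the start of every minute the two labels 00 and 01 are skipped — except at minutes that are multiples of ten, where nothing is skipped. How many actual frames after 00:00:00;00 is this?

Complete 10-minute blocks: 0, each 17982 frames → 0.
Remaining 4 whole minutes in the current block: 1800 + 3 × 1798 = 7194 frames.
Within the current minute: 44 × 30 + 2 − 2 = 1320 (labels ;00/;01 skipped at this minute). Total = 0 + 7194 + 1320 = 8514.

8514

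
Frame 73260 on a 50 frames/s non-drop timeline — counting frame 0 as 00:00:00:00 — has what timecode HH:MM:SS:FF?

73260 ÷ 50 = 1465 full seconds, remainder 10 frames.
1465 s = 0 h 24 min 25 s.
Timecode: 00:24:25:10.

00:24:25:10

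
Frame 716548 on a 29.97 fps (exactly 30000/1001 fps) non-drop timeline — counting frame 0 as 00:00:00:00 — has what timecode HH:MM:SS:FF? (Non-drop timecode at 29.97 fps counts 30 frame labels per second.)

716548 ÷ 30 = 23884 full seconds, remainder 28 frames.
23884 s = 6 h 38 min 4 s.
Timecode: 06:38:04:28.

06:38:04:28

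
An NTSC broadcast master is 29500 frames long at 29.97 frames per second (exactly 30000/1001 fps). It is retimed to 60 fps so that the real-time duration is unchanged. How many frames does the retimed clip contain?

59059 frames

Target frames = source frames × (target rate / source rate) = 29500 × (60)/(30000/1001) = 29500 × 1001/500 = 59059.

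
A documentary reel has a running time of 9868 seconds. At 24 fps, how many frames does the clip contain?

236832 frames

Frames = 9868 × 24 = 236832.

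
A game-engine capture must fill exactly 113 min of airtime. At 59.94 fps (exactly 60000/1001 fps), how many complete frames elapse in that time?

406393 frames

113 min = 6780 s.
Frames = 6780 × 60000/1001 = 406800000/1001 ≈ 406393.6064.
Complete frames: 406393.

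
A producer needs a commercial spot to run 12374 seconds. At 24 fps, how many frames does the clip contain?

296976 frames

Frames = 12374 × 24 = 296976.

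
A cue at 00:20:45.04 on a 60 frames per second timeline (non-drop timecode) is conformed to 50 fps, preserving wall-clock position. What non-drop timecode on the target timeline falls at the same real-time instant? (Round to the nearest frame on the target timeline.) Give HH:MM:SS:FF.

Source frame index: (0×3600 + 20×60 + 45) × 60 + 4 = 74704.
Real time: 74704 / (60) = 18676/15 s.
Target frame: (18676/15) × (50) = 186760/3 ≈ 62253.333 → 62253.
At 50 labels/s: frame 62253 → 00:20:45:03.

00:20:45:03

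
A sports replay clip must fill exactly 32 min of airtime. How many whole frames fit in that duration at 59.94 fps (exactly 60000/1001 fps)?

115084 frames

32 min = 1920 s.
Frames = 1920 × 60000/1001 = 115200000/1001 ≈ 115084.9151.
Complete frames: 115084.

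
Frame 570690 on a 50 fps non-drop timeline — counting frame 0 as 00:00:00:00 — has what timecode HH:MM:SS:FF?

570690 ÷ 50 = 11413 full seconds, remainder 40 frames.
11413 s = 3 h 10 min 13 s.
Timecode: 03:10:13:40.

03:10:13:40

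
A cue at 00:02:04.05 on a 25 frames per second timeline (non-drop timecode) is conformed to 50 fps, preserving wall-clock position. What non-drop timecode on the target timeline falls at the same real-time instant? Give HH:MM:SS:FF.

00:02:04:10

Source frame index: (0×3600 + 2×60 + 4) × 25 + 5 = 3105.
Real time: 3105 / (25) = 621/5 s.
Target frame: (621/5) × (50) = 6210.
At 50 labels/s: frame 6210 → 00:02:04:10.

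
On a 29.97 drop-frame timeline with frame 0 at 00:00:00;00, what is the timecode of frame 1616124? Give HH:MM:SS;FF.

Each 10-minute DF block holds 10 × 60 × 30 − 9 × 2 = 17982 frames. 1616124 ÷ 17982 → 89 full blocks, remainder 15726.
Within the partial block the first minute is 1800 frames and each further minute 1798, so 8 further minute boundaries passed. Total skipped labels = 18 × 89 + 2 × 8 = 1618.
Non-drop label index = 1616124 + 1618 = 1617742; at 30 labels/s that is 14:58:44:22, i.e. DF 14:58:44;22.

14:58:44;22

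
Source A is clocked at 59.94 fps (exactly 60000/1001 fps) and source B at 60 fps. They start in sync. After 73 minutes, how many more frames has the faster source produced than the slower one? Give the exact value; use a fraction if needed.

73 min = 4380 s.
A emits 60000/1001 × 4380 = 262800000/1001 frames; B emits 60 × 4380 = 262800.
Difference = 262800/1001 frames (≈ 262.5375); B is ahead of A.

262800/1001 frames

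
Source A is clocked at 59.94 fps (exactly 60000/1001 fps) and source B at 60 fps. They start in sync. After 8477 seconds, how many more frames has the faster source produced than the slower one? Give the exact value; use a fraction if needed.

72660/143 frames

A emits 60000/1001 × 8477 = 72660000/143 frames; B emits 60 × 8477 = 508620.
Difference = 72660/143 frames (≈ 508.1119); B is ahead of A.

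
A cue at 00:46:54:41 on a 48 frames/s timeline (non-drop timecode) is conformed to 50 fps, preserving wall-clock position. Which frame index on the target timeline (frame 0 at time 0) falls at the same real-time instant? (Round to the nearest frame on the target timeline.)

Source frame index: (0×3600 + 46×60 + 54) × 48 + 41 = 135113.
Real time: 135113 / (48) = 135113/48 s.
Target frame: (135113/48) × (50) = 3377825/24 ≈ 140742.708 → 140743.

frame 140743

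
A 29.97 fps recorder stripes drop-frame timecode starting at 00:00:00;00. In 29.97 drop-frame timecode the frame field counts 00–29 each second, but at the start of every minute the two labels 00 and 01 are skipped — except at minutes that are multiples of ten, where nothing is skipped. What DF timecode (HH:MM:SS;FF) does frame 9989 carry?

00:05:33;09

Each 10-minute DF block holds 10 × 60 × 30 − 9 × 2 = 17982 frames. 9989 ÷ 17982 → 0 full blocks, remainder 9989.
Within the partial block the first minute is 1800 frames and each further minute 1798, so 5 further minute boundaries passed. Total skipped labels = 18 × 0 + 2 × 5 = 10.
Non-drop label index = 9989 + 10 = 9999; at 30 labels/s that is 00:05:33:09, i.e. DF 00:05:33;09.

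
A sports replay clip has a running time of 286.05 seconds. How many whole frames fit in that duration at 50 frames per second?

Frames = 286.05 × 50 = 28605/2 ≈ 14302.5000.
Complete frames: 14302.

14302 frames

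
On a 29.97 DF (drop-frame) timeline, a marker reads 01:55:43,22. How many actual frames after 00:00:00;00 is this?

Complete 10-minute blocks: 11, each 17982 frames → 197802.
Remaining 5 whole minutes in the current block: 1800 + 4 × 1798 = 8992 frames.
Within the current minute: 43 × 30 + 22 − 2 = 1310 (labels ;00/;01 skipped at this minute). Total = 197802 + 8992 + 1310 = 208104.

208104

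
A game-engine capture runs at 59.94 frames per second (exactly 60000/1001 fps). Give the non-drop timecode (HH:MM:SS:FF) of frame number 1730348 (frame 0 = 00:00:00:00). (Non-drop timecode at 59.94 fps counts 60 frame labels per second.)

1730348 ÷ 60 = 28839 full seconds, remainder 8 frames.
28839 s = 8 h 0 min 39 s.
Timecode: 08:00:39:08.

08:00:39:08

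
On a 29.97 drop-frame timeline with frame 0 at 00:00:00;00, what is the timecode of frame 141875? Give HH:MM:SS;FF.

Each 10-minute DF block holds 10 × 60 × 30 − 9 × 2 = 17982 frames. 141875 ÷ 17982 → 7 full blocks, remainder 16001.
Within the partial block the first minute is 1800 frames and each further minute 1798, so 8 further minute boundaries passed. Total skipped labels = 18 × 7 + 2 × 8 = 142.
Non-drop label index = 141875 + 142 = 142017; at 30 labels/s that is 01:18:53:27, i.e. DF 01:18:53;27.

01:18:53;27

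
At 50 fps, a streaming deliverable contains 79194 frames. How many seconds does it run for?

1583.88 seconds

Running time = 79194 / (50) = 1583.88 s.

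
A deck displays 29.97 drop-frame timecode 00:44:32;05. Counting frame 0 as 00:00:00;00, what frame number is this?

As if non-drop at 30 labels/s: (0 × 3600 + 44 × 60 + 32) × 30 + 5 = 80165.
Minute boundaries passed: 44; those not divisible by 10: 44 − 4 = 40; dropped labels = 2 × 40 = 80.
Actual frame index = 80165 − 80 = 80085.

80085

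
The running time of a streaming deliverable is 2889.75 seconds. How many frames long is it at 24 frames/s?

Frames = 2889.75 × 24 = 69354.

69354 frames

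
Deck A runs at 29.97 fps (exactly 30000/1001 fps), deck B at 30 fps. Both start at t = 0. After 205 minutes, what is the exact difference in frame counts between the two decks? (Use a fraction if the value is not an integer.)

205 min = 12300 s.
A emits 30000/1001 × 12300 = 369000000/1001 frames; B emits 30 × 12300 = 369000.
Difference = 369000/1001 frames (≈ 368.6314); B is ahead of A.

369000/1001 frames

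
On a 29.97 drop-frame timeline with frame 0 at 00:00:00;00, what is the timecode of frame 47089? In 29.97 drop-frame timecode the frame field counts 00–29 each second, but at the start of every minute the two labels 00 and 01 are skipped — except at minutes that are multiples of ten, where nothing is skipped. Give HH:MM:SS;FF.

Ten DF minutes hold 17982 frames, so frame 47089 lies in block 2 (frames 35964–53945) with 11125 frames into that block.
The block's first minute is 1800 frames and the rest 1798 each; 11125 frames reaches minute 6, so 2 × 18 + 6 × 2 = 48 labels have been skipped so far.
Adding those back, label number 47089 + 48 = 47137 at 30 labels/s is 1571 s + 7 f = 0 h 26 min 11 s frame 7, i.e. 00:26:11;07.

00:26:11;07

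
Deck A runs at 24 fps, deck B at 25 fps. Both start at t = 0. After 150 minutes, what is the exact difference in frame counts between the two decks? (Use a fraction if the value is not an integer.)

9000 frames

150 min = 9000 s.
A emits 24 × 9000 = 216000 frames; B emits 25 × 9000 = 225000.
Difference = 9000 frames; B is ahead of A.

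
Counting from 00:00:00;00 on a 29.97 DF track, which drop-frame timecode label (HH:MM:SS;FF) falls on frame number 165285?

01:31:54;29

Each 10-minute DF block holds 10 × 60 × 30 − 9 × 2 = 17982 frames. 165285 ÷ 17982 → 9 full blocks, remainder 3447.
Within the partial block the first minute is 1800 frames and each further minute 1798, so 1 further minute boundary passed. Total skipped labels = 18 × 9 + 2 × 1 = 164.
Non-drop label index = 165285 + 164 = 165449; at 30 labels/s that is 01:31:54:29, i.e. DF 01:31:54;29.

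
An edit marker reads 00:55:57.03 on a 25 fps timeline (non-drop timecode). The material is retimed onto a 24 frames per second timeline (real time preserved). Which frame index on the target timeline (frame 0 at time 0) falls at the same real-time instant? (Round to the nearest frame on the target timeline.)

Source frame index: (0×3600 + 55×60 + 57) × 25 + 3 = 83928.
Real time: 83928 / (25) = 83928/25 s.
Target frame: (83928/25) × (24) = 2014272/25 ≈ 80570.880 → 80571.

frame 80571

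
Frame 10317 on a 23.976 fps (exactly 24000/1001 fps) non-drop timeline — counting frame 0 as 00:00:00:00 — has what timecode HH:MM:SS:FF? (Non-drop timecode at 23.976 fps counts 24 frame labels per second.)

00:07:09:21

10317 ÷ 24 = 429 full seconds, remainder 21 frames.
429 s = 0 h 7 min 9 s.
Timecode: 00:07:09:21.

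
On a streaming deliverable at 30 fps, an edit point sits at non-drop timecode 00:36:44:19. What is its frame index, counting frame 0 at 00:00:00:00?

frame 66139

Total seconds to the label: (0 × 3600 + 36 × 60 + 44) = 2204.
Frame index = 2204 × 30 + 19 = 66139.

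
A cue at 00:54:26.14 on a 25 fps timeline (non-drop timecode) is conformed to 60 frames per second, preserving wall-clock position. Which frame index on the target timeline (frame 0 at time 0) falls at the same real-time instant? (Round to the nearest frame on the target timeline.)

Source frame index: (0×3600 + 54×60 + 26) × 25 + 14 = 81664.
Real time: 81664 / (25) = 81664/25 s.
Target frame: (81664/25) × (60) = 979968/5 ≈ 195993.600 → 195994.

frame 195994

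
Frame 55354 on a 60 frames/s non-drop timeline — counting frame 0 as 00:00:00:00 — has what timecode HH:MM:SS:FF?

00:15:22:34

55354 ÷ 60 = 922 full seconds, remainder 34 frames.
922 s = 0 h 15 min 22 s.
Timecode: 00:15:22:34.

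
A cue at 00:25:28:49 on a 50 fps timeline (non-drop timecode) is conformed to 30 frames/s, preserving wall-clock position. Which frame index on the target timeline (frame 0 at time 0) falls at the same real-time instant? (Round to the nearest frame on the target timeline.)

frame 45869

Source frame index: (0×3600 + 25×60 + 28) × 50 + 49 = 76449.
Real time: 76449 / (50) = 76449/50 s.
Target frame: (76449/50) × (30) = 229347/5 ≈ 45869.400 → 45869.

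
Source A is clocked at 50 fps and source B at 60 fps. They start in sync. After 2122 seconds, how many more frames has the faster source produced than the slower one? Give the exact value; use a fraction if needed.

A emits 50 × 2122 = 106100 frames; B emits 60 × 2122 = 127320.
Difference = 21220 frames; B is ahead of A.

21220 frames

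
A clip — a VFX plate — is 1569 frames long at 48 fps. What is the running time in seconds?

Running time = 1569 / (48) = 32.6875 s.

32.6875 seconds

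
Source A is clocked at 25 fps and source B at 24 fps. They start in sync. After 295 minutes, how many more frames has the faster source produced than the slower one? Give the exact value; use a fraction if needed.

17700 frames

295 min = 17700 s.
A emits 25 × 17700 = 442500 frames; B emits 24 × 17700 = 424800.
Difference = 17700 frames; B is behind A.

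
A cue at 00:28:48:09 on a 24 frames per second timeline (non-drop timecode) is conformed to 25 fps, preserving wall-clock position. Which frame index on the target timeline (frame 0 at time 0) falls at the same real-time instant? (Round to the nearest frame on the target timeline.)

Source frame index: (0×3600 + 28×60 + 48) × 24 + 9 = 41481.
Real time: 41481 / (24) = 13827/8 s.
Target frame: (13827/8) × (25) = 345675/8 ≈ 43209.375 → 43209.

frame 43209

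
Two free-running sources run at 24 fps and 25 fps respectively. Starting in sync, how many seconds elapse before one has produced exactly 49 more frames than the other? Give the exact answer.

49 seconds

The gap grows by |25 − 24| = 1 frame per second.
Time for a 49-frame gap: 49 ÷ (1) = 49 s.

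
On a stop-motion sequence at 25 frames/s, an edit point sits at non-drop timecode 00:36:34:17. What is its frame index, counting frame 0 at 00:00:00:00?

frame 54867

Total seconds to the label: (0 × 3600 + 36 × 60 + 34) = 2194.
Frame index = 2194 × 25 + 17 = 54867.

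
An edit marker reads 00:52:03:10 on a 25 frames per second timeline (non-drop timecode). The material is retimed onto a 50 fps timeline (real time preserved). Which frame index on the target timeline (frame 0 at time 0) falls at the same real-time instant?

frame 156170

Source frame index: (0×3600 + 52×60 + 3) × 25 + 10 = 78085.
Real time: 78085 / (25) = 15617/5 s.
Target frame: (15617/5) × (50) = 156170.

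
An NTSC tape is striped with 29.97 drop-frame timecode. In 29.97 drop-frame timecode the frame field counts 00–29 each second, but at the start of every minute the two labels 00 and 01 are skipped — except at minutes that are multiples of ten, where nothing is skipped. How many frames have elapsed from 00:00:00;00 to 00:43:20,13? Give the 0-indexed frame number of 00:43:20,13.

As if non-drop at 30 labels/s: (0 × 3600 + 43 × 60 + 20) × 30 + 13 = 78013.
Minute boundaries passed: 43; those not divisible by 10: 43 − 4 = 39; dropped labels = 2 × 39 = 78.
Actual frame index = 78013 − 78 = 77935.

77935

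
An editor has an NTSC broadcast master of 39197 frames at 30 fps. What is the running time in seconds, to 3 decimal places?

1306.567 seconds

Running time = 39197 × 1/30 = 39197/30 s ≈ 1306.567 s.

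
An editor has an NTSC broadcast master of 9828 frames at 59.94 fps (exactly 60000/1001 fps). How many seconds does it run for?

163.9638 seconds

Running time = 9828 / (60000/1001) = 163.9638 s.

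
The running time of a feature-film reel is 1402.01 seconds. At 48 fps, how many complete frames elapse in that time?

Frames = 1402.01 × 48 = 1682412/25 ≈ 67296.4800.
Complete frames: 67296.

67296 frames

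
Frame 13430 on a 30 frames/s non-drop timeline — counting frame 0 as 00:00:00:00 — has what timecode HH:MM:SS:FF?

00:07:27:20

13430 ÷ 30 = 447 full seconds, remainder 20 frames.
447 s = 0 h 7 min 27 s.
Timecode: 00:07:27:20.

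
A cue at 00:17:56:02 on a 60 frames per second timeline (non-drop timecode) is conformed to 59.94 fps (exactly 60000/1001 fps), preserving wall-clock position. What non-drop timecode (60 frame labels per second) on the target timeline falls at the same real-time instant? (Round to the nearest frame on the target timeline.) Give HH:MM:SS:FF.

00:17:54:58

Source frame index: (0×3600 + 17×60 + 56) × 60 + 2 = 64562.
Real time: 64562 / (60) = 32281/30 s.
Target frame: (32281/30) × (60000/1001) = 64562000/1001 ≈ 64497.502 → 64498.
At 60 labels/s: frame 64498 → 00:17:54:58.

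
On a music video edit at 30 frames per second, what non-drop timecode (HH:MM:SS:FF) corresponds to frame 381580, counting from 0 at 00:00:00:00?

381580 ÷ 30 = 12719 full seconds, remainder 10 frames.
12719 s = 3 h 31 min 59 s.
Timecode: 03:31:59:10.

03:31:59:10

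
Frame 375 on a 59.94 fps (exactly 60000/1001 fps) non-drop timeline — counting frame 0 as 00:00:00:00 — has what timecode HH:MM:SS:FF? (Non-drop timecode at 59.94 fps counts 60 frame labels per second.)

375 ÷ 60 = 6 full seconds, remainder 15 frames.
6 s = 0 h 0 min 6 s.
Timecode: 00:00:06:15.

00:00:06:15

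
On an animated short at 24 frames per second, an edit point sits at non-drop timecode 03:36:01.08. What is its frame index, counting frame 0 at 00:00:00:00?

frame 311072

Total seconds to the label: (3 × 3600 + 36 × 60 + 1) = 12961.
Frame index = 12961 × 24 + 8 = 311072.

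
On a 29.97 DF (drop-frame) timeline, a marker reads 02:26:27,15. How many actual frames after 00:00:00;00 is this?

263361

Complete 10-minute blocks: 14, each 17982 frames → 251748.
Remaining 6 whole minutes in the current block: 1800 + 5 × 1798 = 10790 frames.
Within the current minute: 27 × 30 + 15 − 2 = 823 (labels ;00/;01 skipped at this minute). Total = 251748 + 10790 + 823 = 263361.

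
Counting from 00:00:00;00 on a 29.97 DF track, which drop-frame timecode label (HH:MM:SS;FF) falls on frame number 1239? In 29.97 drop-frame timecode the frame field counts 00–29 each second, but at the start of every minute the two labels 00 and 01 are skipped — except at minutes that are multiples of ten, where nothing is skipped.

Each 10-minute DF block holds 10 × 60 × 30 − 9 × 2 = 17982 frames. 1239 ÷ 17982 → 0 full blocks, remainder 1239.
Within the partial block the first minute is 1800 frames and each further minute 1798, so 0 further minute boundaries passed. Total skipped labels = 18 × 0 + 2 × 0 = 0.
Non-drop label index = 1239 + 0 = 1239; at 30 labels/s that is 00:00:41:09, i.e. DF 00:00:41;09.

00:00:41;09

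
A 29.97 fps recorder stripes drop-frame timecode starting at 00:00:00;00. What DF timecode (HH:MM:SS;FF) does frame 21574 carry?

Each 10-minute DF block holds 10 × 60 × 30 − 9 × 2 = 17982 frames. 21574 ÷ 17982 → 1 full block, remainder 3592.
Within the partial block the first minute is 1800 frames and each further minute 1798, so 1 further minute boundary passed. Total skipped labels = 18 × 1 + 2 × 1 = 20.
Non-drop label index = 21574 + 20 = 21594; at 30 labels/s that is 00:11:59:24, i.e. DF 00:11:59;24.

00:11:59;24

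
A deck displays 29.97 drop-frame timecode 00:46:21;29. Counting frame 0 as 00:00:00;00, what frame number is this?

As if non-drop at 30 labels/s: (0 × 3600 + 46 × 60 + 21) × 30 + 29 = 83459.
Minute boundaries passed: 46; those not divisible by 10: 46 − 4 = 42; dropped labels = 2 × 42 = 84.
Actual frame index = 83459 − 84 = 83375.

83375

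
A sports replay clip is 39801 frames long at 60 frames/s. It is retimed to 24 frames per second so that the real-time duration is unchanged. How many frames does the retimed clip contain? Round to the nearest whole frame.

15920 frames

Frames at target rate = 39801 × (24) / (60) = 79602/5 ≈ 15920.400.
Nearest whole frame: 15920.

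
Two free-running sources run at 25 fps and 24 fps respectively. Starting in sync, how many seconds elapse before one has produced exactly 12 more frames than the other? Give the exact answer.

The gap grows by |24 − 25| = 1 frame per second.
Time for a 12-frame gap: 12 ÷ (1) = 12 s.

12 seconds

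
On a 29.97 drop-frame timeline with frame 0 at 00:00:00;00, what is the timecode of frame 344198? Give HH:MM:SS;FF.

03:11:24;22

Each 10-minute DF block holds 10 × 60 × 30 − 9 × 2 = 17982 frames. 344198 ÷ 17982 → 19 full blocks, remainder 2540.
Within the partial block the first minute is 1800 frames and each further minute 1798, so 1 further minute boundary passed. Total skipped labels = 18 × 19 + 2 × 1 = 344.
Non-drop label index = 344198 + 344 = 344542; at 30 labels/s that is 03:11:24:22, i.e. DF 03:11:24;22.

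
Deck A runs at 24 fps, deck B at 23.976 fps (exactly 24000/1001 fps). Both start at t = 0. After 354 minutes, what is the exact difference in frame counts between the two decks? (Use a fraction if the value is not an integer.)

509760/1001 frames

354 min = 21240 s.
A emits 24 × 21240 = 509760 frames; B emits 24000/1001 × 21240 = 509760000/1001.
Difference = 509760/1001 frames (≈ 509.2507); B is behind A.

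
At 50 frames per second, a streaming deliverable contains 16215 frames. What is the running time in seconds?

324.3 seconds

Running time = 16215 / (50) = 324.3 s.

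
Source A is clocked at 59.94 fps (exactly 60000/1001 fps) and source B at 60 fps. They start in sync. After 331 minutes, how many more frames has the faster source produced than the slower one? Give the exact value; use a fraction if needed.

331 min = 19860 s.
A emits 60000/1001 × 19860 = 1191600000/1001 frames; B emits 60 × 19860 = 1191600.
Difference = 1191600/1001 frames (≈ 1190.4096); B is ahead of A.

1191600/1001 frames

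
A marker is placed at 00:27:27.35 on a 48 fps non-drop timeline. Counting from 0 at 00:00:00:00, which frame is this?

Total seconds to the label: (0 × 3600 + 27 × 60 + 27) = 1647.
Frame index = 1647 × 48 + 35 = 79091.

79091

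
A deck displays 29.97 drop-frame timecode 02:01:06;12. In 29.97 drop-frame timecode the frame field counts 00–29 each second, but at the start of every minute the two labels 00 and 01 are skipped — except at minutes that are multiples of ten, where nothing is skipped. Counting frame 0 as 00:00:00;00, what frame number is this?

Complete 10-minute blocks: 12, each 17982 frames → 215784.
Remaining 1 whole minute in the current block: 1800 + 0 × 1798 = 1800 frames.
Within the current minute: 6 × 30 + 12 − 2 = 190 (labels ;00/;01 skipped at this minute). Total = 215784 + 1800 + 190 = 217774.

217774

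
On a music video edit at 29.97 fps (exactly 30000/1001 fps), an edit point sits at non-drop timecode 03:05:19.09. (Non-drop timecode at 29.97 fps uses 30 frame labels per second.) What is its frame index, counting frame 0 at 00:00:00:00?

Total seconds to the label: (3 × 3600 + 5 × 60 + 19) = 11119.
Frame index = 11119 × 30 + 9 = 333579.

333579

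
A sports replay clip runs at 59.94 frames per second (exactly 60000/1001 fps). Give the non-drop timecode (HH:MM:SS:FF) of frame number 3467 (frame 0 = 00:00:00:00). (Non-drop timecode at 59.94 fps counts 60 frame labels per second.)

00:00:57:47

3467 ÷ 60 = 57 full seconds, remainder 47 frames.
57 s = 0 h 0 min 57 s.
Timecode: 00:00:57:47.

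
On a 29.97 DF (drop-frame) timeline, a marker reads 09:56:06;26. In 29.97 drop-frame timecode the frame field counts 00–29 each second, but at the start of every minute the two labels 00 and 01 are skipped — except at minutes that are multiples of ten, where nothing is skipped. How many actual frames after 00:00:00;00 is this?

1071932

Complete 10-minute blocks: 59, each 17982 frames → 1060938.
Remaining 6 whole minutes in the current block: 1800 + 5 × 1798 = 10790 frames.
Within the current minute: 6 × 30 + 26 − 2 = 204 (labels ;00/;01 skipped at this minute). Total = 1060938 + 10790 + 204 = 1071932.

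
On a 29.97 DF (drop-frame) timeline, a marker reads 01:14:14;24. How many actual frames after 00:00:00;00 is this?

As if non-drop at 30 labels/s: (1 × 3600 + 14 × 60 + 14) × 30 + 24 = 133644.
Minute boundaries passed: 74; those not divisible by 10: 74 − 7 = 67; dropped labels = 2 × 67 = 134.
Actual frame index = 133644 − 134 = 133510.

133510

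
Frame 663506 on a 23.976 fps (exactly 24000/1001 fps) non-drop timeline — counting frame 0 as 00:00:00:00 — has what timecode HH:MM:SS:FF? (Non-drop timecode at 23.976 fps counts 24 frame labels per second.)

663506 ÷ 24 = 27646 full seconds, remainder 2 frames.
27646 s = 7 h 40 min 46 s.
Timecode: 07:40:46:02.

07:40:46:02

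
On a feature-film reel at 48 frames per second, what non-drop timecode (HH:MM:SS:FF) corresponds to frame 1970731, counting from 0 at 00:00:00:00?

11:24:16:43

1970731 ÷ 48 = 41056 full seconds, remainder 43 frames.
41056 s = 11 h 24 min 16 s.
Timecode: 11:24:16:43.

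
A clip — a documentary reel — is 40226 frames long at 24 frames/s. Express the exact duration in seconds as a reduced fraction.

20113/12 seconds

Running time = 40226 ÷ (24) = 40226 × 1/24 = 20113/12 s.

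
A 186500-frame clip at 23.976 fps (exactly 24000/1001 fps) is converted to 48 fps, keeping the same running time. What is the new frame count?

373373 frames

Target frames = source frames × (target rate / source rate) = 186500 × (48)/(24000/1001) = 186500 × 1001/500 = 373373.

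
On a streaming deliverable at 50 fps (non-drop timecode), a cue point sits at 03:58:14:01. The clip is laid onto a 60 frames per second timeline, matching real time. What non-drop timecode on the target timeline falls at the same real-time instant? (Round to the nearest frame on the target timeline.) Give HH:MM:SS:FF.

Source frame index: (3×3600 + 58×60 + 14) × 50 + 1 = 714701.
Real time: 714701 / (50) = 714701/50 s.
Target frame: (714701/50) × (60) = 4288206/5 ≈ 857641.200 → 857641.
At 60 labels/s: frame 857641 → 03:58:14:01.

03:58:14:01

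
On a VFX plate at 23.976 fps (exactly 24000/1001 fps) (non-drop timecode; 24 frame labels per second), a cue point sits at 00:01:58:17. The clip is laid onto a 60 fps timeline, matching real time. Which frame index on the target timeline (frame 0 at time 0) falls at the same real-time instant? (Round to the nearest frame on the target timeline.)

frame 7130

Source frame index: (0×3600 + 1×60 + 58) × 24 + 17 = 2849.
Real time: 2849 / (24000/1001) = 2851849/24000 s.
Target frame: (2851849/24000) × (60) = 2851849/400 ≈ 7129.623 → 7130.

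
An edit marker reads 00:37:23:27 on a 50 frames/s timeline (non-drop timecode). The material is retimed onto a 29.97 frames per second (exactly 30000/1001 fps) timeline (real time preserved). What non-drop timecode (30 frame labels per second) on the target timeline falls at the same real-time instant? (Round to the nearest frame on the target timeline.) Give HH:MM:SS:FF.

00:37:21:09

Source frame index: (0×3600 + 37×60 + 23) × 50 + 27 = 112177.
Real time: 112177 / (50) = 112177/50 s.
Target frame: (112177/50) × (30000/1001) = 5177400/77 ≈ 67238.961 → 67239.
At 30 labels/s: frame 67239 → 00:37:21:09.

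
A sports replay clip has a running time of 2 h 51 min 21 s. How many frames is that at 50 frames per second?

514050 frames

2 h 51 min 21 s = 10281 s.
Frames = 10281 × 50 = 514050.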